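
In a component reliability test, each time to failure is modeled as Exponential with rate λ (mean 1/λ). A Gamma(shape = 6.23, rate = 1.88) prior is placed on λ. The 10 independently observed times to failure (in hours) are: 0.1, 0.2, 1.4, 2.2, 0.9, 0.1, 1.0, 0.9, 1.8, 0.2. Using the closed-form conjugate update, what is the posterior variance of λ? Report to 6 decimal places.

0.142291

With a Gamma(shape α, rate β) prior on the exponential rate λ, the posterior after n observations with total T = Σxᵢ is Gamma(α+n, β+T).
Sum of observations T = 8.8 hours; n = 10.
Posterior: Gamma(6.23+10, 1.88+8.8) = Gamma(16.23, 10.68).
Var = α/β² = 0.142291.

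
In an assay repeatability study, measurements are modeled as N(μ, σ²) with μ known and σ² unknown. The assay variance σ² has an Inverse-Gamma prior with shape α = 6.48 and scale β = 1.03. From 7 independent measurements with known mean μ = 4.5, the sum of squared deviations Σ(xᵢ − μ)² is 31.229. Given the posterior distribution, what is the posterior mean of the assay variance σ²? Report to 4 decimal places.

With known mean μ and an Inverse-Gamma(α, β) prior on σ², the Normal likelihood is conjugate: posterior is Inv-Gamma(α + n/2, β + Σ(xᵢ−μ)²/2).
Posterior: Inv-Gamma(6.48 + 7/2, 1.03 + 31.229/2) = Inv-Gamma(9.98, 16.6445).
E[σ²|data] = β/(α−1) = 16.6445/8.98 = 1.8535.

1.8535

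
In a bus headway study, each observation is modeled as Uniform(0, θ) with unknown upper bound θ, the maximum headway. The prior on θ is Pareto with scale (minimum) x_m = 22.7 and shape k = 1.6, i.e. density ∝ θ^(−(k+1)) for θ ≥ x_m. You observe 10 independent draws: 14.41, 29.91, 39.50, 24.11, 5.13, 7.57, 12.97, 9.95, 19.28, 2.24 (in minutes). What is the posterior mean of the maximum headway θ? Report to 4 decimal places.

A Pareto(scale x_m, shape k) prior on the upper bound θ of Uniform(0, θ) is conjugate: posterior is Pareto(max(x_m, max xᵢ), k + n).
Sample maximum = 39.50; prior scale x_m = 22.7 → posterior scale = max = 39.50.
Posterior shape = 1.6 + 10 = 11.6.
E[θ|data] = k·x_m/(k−1) = 11.6·39.50/10.6 = 43.2264.

43.2264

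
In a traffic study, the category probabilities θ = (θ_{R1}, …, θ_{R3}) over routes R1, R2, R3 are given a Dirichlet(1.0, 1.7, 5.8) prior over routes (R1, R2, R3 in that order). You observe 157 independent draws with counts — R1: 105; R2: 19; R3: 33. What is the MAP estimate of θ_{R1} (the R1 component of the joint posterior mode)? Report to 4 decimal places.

0.6462

The Dirichlet prior is conjugate to the Multinomial likelihood: each posterior αⱼ = prior αⱼ + observed count nⱼ.
Posterior concentration: (106.0, 20.7, 38.8), total = 165.5.
Joint mode component: (α_{R1}−1)/(Σα−K) = 105.0/162.5 = 0.6462.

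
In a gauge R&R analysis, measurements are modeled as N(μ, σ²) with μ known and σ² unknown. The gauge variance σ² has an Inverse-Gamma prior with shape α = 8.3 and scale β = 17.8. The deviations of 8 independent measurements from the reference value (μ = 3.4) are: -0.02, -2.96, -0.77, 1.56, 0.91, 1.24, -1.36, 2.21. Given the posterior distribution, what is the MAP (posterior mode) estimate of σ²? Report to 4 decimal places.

2.1236

With known mean μ and an Inverse-Gamma(α, β) prior on σ², the Normal likelihood is conjugate: posterior is Inv-Gamma(α + n/2, β + Σ(xᵢ−μ)²/2).
Σ(xᵢ−μ)² = (-0.02)² + (-2.96)² + (-0.77)² + (1.56)² + (0.91)² + (1.24)² + (-1.36)² + (2.21)² = 20.8879.
Posterior: Inv-Gamma(8.3 + 8/2, 17.8 + 20.8879/2) = Inv-Gamma(12.30, 28.24395).
Mode = β/(α+1) = 28.24395/13.30 = 2.1236.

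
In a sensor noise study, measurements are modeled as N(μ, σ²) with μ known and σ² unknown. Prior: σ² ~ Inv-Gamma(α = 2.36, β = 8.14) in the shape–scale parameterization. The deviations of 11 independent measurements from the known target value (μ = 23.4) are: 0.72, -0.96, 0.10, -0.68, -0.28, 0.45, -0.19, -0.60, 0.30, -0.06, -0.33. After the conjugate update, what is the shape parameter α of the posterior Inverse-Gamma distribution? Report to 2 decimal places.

7.86

With known mean μ and an Inverse-Gamma(α, β) prior on σ², the Normal likelihood is conjugate: posterior is Inv-Gamma(α + n/2, β + Σ(xᵢ−μ)²/2).
Σ(xᵢ−μ)² = (0.72)² + (-0.96)² + (0.10)² + (-0.68)² + (-0.28)² + (0.45)² + (-0.19)² + (-0.60)² + (0.30)² + (-0.06)² + (-0.33)² = 2.7919.
Posterior: Inv-Gamma(2.36 + 11/2, 8.14 + 2.7919/2) = Inv-Gamma(7.86, 9.53595).
Posterior α = 7.86.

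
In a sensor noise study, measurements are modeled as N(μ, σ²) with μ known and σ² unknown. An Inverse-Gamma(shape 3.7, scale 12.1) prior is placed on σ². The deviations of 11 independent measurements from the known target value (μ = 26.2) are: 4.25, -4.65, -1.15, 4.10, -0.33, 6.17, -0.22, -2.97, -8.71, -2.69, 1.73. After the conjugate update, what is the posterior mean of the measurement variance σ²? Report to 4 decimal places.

13.1194

With known mean μ and an Inverse-Gamma(α, β) prior on σ², the Normal likelihood is conjugate: posterior is Inv-Gamma(α + n/2, β + Σ(xᵢ−μ)²/2).
Σ(xᵢ−μ)² = (4.25)² + (-4.65)² + (-1.15)² + (4.10)² + (-0.33)² + (6.17)² + (-0.22)² + (-2.97)² + (-8.71)² + (-2.69)² + (1.73)² = 190.9577.
Posterior: Inv-Gamma(3.7 + 11/2, 12.1 + 190.9577/2) = Inv-Gamma(9.20, 107.57885).
E[σ²|data] = β/(α−1) = 107.57885/8.20 = 13.1194.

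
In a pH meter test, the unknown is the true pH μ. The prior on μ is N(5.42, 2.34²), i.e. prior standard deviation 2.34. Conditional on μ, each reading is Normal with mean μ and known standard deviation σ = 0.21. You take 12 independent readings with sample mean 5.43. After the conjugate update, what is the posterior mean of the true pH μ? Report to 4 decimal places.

For Normal data with known variance σ², a Normal(μ₀, σ₀²) prior on μ is conjugate. Posterior precision = 1/σ₀² + n/σ²; posterior mean is the precision-weighted average of μ₀ and x̄.
n·x̄ = 12·5.43 = 65.16.
σ₀² = 2.34² = 5.4756, σ² = 0.21² = 0.0441; σ² + n·σ₀² = 0.0441 + 12·5.4756 = 65.7513.
Posterior mean = (μ₀/σ₀² + n·x̄/σ²)/(1/σ₀² + n/σ²) = (σ²·μ₀ + σ₀²·n·x̄)/(σ² + n·σ₀²) = (0.0441·5.42 + 5.4756·65.16)/65.7513 = 357.029118/65.7513 = 5.4300.

5.4300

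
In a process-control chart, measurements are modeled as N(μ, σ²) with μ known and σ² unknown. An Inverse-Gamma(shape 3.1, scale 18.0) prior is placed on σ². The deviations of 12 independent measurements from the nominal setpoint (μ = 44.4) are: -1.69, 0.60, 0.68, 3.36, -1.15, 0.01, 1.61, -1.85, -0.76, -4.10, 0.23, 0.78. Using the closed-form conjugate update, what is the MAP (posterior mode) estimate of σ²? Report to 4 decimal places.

With known mean μ and an Inverse-Gamma(α, β) prior on σ², the Normal likelihood is conjugate: posterior is Inv-Gamma(α + n/2, β + Σ(xᵢ−μ)²/2).
Σ(xᵢ−μ)² = (-1.69)² + (0.60)² + (0.68)² + (3.36)² + (-1.15)² + (0.01)² + (1.61)² + (-1.85)² + (-0.76)² + (-4.10)² + (0.23)² + (0.78)² = 40.3542.
Posterior: Inv-Gamma(3.1 + 12/2, 18.0 + 40.3542/2) = Inv-Gamma(9.10, 38.17710).
Mode = β/(α+1) = 38.17710/10.10 = 3.7799.

3.7799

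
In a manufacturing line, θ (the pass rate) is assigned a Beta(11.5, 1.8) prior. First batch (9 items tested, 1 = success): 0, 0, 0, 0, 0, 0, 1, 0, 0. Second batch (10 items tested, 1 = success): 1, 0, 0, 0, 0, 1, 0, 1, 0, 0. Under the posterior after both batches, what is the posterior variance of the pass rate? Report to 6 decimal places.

The Beta prior is conjugate to a Binomial/Bernoulli likelihood; the update adds successes to α and failures to β.
After batch 1: Beta(11.5+1, 1.8+8) = Beta(12.5, 9.8).
After batch 2: Beta(12.5+3, 9.8+7) = Beta(15.5, 16.8).
Var = αβ/((α+β)²(α+β+1)) = 15.5·16.8/(32.3²·33.3) = 0.007495.

0.007495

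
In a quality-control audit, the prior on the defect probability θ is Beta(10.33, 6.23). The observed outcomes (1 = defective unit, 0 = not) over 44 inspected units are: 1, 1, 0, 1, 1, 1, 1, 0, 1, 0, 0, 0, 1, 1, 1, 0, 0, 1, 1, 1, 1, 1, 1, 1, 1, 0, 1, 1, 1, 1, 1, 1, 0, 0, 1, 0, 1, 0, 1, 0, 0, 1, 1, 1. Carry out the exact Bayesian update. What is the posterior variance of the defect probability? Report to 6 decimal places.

0.003614

The Beta prior is conjugate to a Binomial/Bernoulli likelihood; the update adds successes to α and failures to β.
Posterior: Beta(α+k, β+n−k) = Beta(10.33+30, 6.23+14) = Beta(40.33, 20.23).
Var = αβ/((α+β)²(α+β+1)) = 40.33·20.23/(60.56²·61.56) = 0.003614.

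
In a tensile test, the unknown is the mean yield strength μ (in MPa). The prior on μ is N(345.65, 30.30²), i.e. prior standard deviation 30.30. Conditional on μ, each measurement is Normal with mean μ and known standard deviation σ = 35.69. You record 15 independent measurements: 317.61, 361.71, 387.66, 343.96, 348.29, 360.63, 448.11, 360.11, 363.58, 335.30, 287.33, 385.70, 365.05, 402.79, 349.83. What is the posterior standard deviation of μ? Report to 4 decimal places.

For Normal data with known variance σ², a Normal(μ₀, σ₀²) prior on μ is conjugate. Posterior precision = 1/σ₀² + n/σ²; posterior mean is the precision-weighted average of μ₀ and x̄.
σ₀² = 30.30² = 918.09, σ² = 35.69² = 1273.7761; σ² + n·σ₀² = 1273.7761 + 15·918.09 = 15045.1261.
Posterior precision = 1/σ₀² + n/σ² = 1/918.09 + 15/1273.7761 = (σ² + n·σ₀²)/(σ₀²σ²) = 15045.1261/(918.09·1273.7761); posterior variance σₙ² = σ₀²σ²/(σ² + n·σ₀²) = 918.09·1273.7761/15045.1261 = 77.728900.
Posterior SD = √σₙ² = √(918.09·1273.7761/15045.1261) = 8.8164.

8.8164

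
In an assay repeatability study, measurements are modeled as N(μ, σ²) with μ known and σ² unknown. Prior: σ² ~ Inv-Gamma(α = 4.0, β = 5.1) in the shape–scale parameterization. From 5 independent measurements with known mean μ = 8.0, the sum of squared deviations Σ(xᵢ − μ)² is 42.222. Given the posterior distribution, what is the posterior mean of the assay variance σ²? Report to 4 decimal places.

4.7656

With known mean μ and an Inverse-Gamma(α, β) prior on σ², the Normal likelihood is conjugate: posterior is Inv-Gamma(α + n/2, β + Σ(xᵢ−μ)²/2).
Posterior: Inv-Gamma(4.0 + 5/2, 5.1 + 42.222/2) = Inv-Gamma(6.50, 26.2110).
E[σ²|data] = β/(α−1) = 26.2110/5.50 = 4.7656.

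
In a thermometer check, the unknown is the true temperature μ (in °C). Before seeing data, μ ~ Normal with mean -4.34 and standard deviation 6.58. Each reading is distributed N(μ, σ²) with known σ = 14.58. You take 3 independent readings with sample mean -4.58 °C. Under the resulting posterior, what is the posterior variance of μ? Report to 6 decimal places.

26.875087

For Normal data with known variance σ², a Normal(μ₀, σ₀²) prior on μ is conjugate. Posterior precision = 1/σ₀² + n/σ²; posterior mean is the precision-weighted average of μ₀ and x̄.
σ₀² = 6.58² = 43.2964, σ² = 14.58² = 212.5764; σ² + n·σ₀² = 212.5764 + 3·43.2964 = 342.4656.
Posterior precision = 1/σ₀² + n/σ² = 1/43.2964 + 3/212.5764 = (σ² + n·σ₀²)/(σ₀²σ²) = 342.4656/(43.2964·212.5764); posterior variance σₙ² = σ₀²σ²/(σ² + n·σ₀²) = 43.2964·212.5764/342.4656 = 26.875087.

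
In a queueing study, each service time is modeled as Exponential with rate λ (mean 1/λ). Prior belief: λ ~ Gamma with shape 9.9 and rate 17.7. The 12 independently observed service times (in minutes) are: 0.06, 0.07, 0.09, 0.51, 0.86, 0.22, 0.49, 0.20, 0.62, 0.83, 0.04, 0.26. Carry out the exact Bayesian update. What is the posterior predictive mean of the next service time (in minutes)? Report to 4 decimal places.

1.0502

With a Gamma(shape α, rate β) prior on the exponential rate λ, the posterior after n observations with total T = Σxᵢ is Gamma(α+n, β+T).
Sum of observations T = 4.25 minutes; n = 12.
Posterior: Gamma(9.9+12, 17.7+4.25) = Gamma(21.9, 21.95).
The predictive distribution for the next observation is Lomax; its mean is β/(α−1) = 21.95/20.9 = 1.0502.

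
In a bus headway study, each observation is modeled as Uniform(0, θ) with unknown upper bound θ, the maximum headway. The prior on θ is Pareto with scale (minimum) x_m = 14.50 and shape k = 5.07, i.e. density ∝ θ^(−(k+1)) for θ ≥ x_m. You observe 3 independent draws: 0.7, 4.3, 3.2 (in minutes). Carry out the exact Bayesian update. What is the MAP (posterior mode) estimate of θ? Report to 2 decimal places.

A Pareto(scale x_m, shape k) prior on the upper bound θ of Uniform(0, θ) is conjugate: posterior is Pareto(max(x_m, max xᵢ), k + n).
Sample maximum = 4.3; prior scale x_m = 14.50 → posterior scale = max = 14.50.
Posterior shape = 5.07 + 3 = 8.07.
The Pareto density is decreasing on [x_m, ∞), so the mode is x_m = 14.50.

14.50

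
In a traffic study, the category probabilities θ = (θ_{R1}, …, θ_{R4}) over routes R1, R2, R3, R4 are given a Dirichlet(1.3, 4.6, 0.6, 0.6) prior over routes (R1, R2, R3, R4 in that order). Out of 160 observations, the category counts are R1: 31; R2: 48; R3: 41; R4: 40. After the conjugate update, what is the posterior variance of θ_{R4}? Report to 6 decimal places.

The Dirichlet prior is conjugate to the Multinomial likelihood: each posterior αⱼ = prior αⱼ + observed count nⱼ.
Posterior concentration: (32.3, 52.6, 41.6, 40.6), total = 167.1.
Var[θ_j] = α_j(Σα−α_j)/((Σα)²(Σα+1)) = 40.6·126.5/(167.1²·168.1) = 0.001094.

0.001094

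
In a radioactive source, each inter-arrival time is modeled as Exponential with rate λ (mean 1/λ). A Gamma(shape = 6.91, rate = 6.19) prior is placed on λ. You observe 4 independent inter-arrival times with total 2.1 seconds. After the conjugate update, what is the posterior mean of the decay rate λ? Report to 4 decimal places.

1.3160

With a Gamma(shape α, rate β) prior on the exponential rate λ, the posterior after n observations with total T = Σxᵢ is Gamma(α+n, β+T).
Posterior: Gamma(6.91+4, 6.19+2.1) = Gamma(10.91, 8.29).
Posterior mean of λ = α/β = 10.91/8.29 = 1.3160.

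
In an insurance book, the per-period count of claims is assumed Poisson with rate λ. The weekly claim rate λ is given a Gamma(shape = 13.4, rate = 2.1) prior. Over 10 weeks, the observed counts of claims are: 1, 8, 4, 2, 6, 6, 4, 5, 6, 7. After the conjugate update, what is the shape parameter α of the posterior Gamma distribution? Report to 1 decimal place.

With a Gamma(shape α, rate β) prior, the Poisson likelihood is conjugate: the posterior is Gamma(α + ΣXᵢ, β + n).
Sum of counts S = 49 over n = 10 weeks.
Posterior: Gamma(α+S, β+n) = Gamma(13.4+49, 2.1+10) = Gamma(62.4, 12.1).
Posterior α = 62.4.

62.4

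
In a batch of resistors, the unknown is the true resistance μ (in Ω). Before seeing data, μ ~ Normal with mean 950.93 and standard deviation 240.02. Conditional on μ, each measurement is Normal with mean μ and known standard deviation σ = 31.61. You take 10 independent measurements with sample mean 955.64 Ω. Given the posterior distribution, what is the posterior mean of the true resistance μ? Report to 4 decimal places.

955.6318

For Normal data with known variance σ², a Normal(μ₀, σ₀²) prior on μ is conjugate. Posterior precision = 1/σ₀² + n/σ²; posterior mean is the precision-weighted average of μ₀ and x̄.
n·x̄ = 10·955.64 = 9556.4.
σ₀² = 240.02² = 57609.6004, σ² = 31.61² = 999.1921; σ² + n·σ₀² = 999.1921 + 10·57609.6004 = 577095.1961.
Posterior mean = (μ₀/σ₀² + n·x̄/σ²)/(1/σ₀² + n/σ²) = (σ²·μ₀ + σ₀²·n·x̄)/(σ² + n·σ₀²) = (999.1921·950.93 + 57609.6004·9556.4)/577095.1961 = 551490547.006213/577095.1961 = 955.6318.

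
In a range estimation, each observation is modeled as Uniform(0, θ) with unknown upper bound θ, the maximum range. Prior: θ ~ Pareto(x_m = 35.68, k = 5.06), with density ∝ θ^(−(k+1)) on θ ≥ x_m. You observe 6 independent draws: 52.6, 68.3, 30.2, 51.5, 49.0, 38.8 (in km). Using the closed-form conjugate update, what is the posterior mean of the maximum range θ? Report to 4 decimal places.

A Pareto(scale x_m, shape k) prior on the upper bound θ of Uniform(0, θ) is conjugate: posterior is Pareto(max(x_m, max xᵢ), k + n).
Sample maximum = 68.3; prior scale x_m = 35.68 → posterior scale = max = 68.30.
Posterior shape = 5.06 + 6 = 11.06.
E[θ|data] = k·x_m/(k−1) = 11.06·68.30/10.06 = 75.0893.

75.0893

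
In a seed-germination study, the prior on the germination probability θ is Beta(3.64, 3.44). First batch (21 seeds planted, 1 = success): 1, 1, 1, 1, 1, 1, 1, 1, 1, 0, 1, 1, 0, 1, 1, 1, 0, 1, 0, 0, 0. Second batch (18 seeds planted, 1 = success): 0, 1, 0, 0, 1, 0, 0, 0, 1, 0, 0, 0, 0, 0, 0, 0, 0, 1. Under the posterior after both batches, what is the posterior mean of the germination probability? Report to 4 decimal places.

0.4913

The Beta prior is conjugate to a Binomial/Bernoulli likelihood; the update adds successes to α and failures to β.
After batch 1: Beta(3.64+15, 3.44+6) = Beta(18.64, 9.44).
After batch 2: Beta(18.64+4, 9.44+14) = Beta(22.64, 23.44).
Posterior mean = α/(α+β) = 22.64/46.08 = 0.4913.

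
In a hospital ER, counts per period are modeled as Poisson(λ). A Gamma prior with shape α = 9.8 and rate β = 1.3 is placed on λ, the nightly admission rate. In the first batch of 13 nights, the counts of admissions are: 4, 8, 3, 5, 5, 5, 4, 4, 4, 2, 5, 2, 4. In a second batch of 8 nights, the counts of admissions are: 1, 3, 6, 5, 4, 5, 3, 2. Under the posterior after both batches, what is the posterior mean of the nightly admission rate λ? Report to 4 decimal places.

With a Gamma(shape α, rate β) prior, the Poisson likelihood is conjugate: the posterior is Gamma(α + ΣXᵢ, β + n).
Batch 1: sum of counts S = 55 over n = 13 nights.
After batch 1: Gamma(α+S, β+n) = Gamma(9.8+55, 1.3+13) = Gamma(64.8, 14.3).
Batch 2: sum of counts S = 29 over n = 8 nights.
After batch 2: Gamma(α+S, β+n) = Gamma(64.8+29, 14.3+8) = Gamma(93.8, 22.3).
Posterior mean = α/β = 93.8/22.3 = 4.2063.

4.2063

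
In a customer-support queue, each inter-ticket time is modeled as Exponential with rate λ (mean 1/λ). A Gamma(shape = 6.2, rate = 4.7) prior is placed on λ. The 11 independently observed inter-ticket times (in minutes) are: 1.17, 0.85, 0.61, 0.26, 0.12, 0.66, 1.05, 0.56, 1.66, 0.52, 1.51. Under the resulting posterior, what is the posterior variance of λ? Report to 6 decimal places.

0.092043

With a Gamma(shape α, rate β) prior on the exponential rate λ, the posterior after n observations with total T = Σxᵢ is Gamma(α+n, β+T).
Sum of observations T = 8.97 minutes; n = 11.
Posterior: Gamma(6.2+11, 4.7+8.97) = Gamma(17.2, 13.67).
Var = α/β² = 0.092043.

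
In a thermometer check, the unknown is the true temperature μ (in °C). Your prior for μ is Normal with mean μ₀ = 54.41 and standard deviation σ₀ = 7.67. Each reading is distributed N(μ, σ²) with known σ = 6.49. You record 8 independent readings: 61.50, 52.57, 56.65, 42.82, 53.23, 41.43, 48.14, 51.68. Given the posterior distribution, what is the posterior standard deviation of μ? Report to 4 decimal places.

2.1983

For Normal data with known variance σ², a Normal(μ₀, σ₀²) prior on μ is conjugate. Posterior precision = 1/σ₀² + n/σ²; posterior mean is the precision-weighted average of μ₀ and x̄.
σ₀² = 7.67² = 58.8289, σ² = 6.49² = 42.1201; σ² + n·σ₀² = 42.1201 + 8·58.8289 = 512.7513.
Posterior precision = 1/σ₀² + n/σ² = 1/58.8289 + 8/42.1201 = (σ² + n·σ₀²)/(σ₀²σ²) = 512.7513/(58.8289·42.1201); posterior variance σₙ² = σ₀²σ²/(σ² + n·σ₀²) = 58.8289·42.1201/512.7513 = 4.832517.
Posterior SD = √σₙ² = √(58.8289·42.1201/512.7513) = 2.1983.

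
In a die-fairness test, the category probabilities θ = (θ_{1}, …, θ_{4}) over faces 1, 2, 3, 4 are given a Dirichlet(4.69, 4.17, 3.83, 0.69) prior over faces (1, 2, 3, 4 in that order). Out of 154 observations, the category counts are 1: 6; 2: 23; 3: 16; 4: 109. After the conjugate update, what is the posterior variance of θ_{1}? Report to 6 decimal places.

0.000355

The Dirichlet prior is conjugate to the Multinomial likelihood: each posterior αⱼ = prior αⱼ + observed count nⱼ.
Posterior concentration: (10.69, 27.17, 19.83, 109.69), total = 167.38.
Var[θ_j] = α_j(Σα−α_j)/((Σα)²(Σα+1)) = 10.69·156.69/(167.38²·168.38) = 0.000355.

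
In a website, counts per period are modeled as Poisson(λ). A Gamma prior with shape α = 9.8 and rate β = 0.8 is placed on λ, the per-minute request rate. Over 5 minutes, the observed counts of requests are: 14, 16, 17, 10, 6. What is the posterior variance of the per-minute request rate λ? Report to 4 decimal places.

2.1641

With a Gamma(shape α, rate β) prior, the Poisson likelihood is conjugate: the posterior is Gamma(α + ΣXᵢ, β + n).
Sum of counts S = 63 over n = 5 minutes.
Posterior: Gamma(α+S, β+n) = Gamma(9.8+63, 0.8+5) = Gamma(72.8, 5.8).
Var = α/β² = 72.8/5.8² = 2.1641.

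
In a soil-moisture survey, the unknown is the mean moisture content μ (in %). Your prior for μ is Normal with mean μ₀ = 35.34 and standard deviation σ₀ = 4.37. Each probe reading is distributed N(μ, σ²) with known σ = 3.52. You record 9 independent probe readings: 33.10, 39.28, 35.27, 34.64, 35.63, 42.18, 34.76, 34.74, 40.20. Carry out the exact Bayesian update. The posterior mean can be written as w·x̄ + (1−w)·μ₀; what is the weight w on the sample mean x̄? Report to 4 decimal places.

0.9328

For Normal data with known variance σ², a Normal(μ₀, σ₀²) prior on μ is conjugate. Posterior precision = 1/σ₀² + n/σ²; posterior mean is the precision-weighted average of μ₀ and x̄.
σ₀² = 4.37² = 19.0969, σ² = 3.52² = 12.3904. Prior precision 1/σ₀² = 1/19.0969; data precision n/σ² = 9/12.3904.
w = (n/σ²)/(1/σ₀² + n/σ²) = n·σ₀²/(σ² + n·σ₀²) = 9·19.0969/(12.3904 + 9·19.0969) = 171.8721/184.2625 = 0.9328.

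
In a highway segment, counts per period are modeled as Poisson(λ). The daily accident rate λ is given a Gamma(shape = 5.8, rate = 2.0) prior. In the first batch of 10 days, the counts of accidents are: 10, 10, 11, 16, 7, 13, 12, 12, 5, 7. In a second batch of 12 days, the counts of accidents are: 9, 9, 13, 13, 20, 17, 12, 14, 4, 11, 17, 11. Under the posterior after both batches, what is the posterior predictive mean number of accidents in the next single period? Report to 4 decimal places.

With a Gamma(shape α, rate β) prior, the Poisson likelihood is conjugate: the posterior is Gamma(α + ΣXᵢ, β + n).
Batch 1: sum of counts S = 103 over n = 10 days.
After batch 1: Gamma(α+S, β+n) = Gamma(5.8+103, 2.0+10) = Gamma(108.8, 12.0).
Batch 2: sum of counts S = 150 over n = 12 days.
After batch 2: Gamma(α+S, β+n) = Gamma(108.8+150, 12.0+12) = Gamma(258.8, 24.0).
The predictive distribution for one future period is NegBinom with mean α/β = 10.7833.

10.7833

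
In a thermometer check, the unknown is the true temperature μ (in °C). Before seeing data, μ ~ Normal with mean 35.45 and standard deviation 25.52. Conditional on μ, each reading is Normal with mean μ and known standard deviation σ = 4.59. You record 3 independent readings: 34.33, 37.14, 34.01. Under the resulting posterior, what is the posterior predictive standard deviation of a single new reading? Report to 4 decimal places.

For Normal data with known variance σ², a Normal(μ₀, σ₀²) prior on μ is conjugate. Posterior precision = 1/σ₀² + n/σ²; posterior mean is the precision-weighted average of μ₀ and x̄.
σ₀² = 25.52² = 651.2704, σ² = 4.59² = 21.0681; σ² + n·σ₀² = 21.0681 + 3·651.2704 = 1974.8793.
Posterior precision = 1/σ₀² + n/σ² = 1/651.2704 + 3/21.0681 = (σ² + n·σ₀²)/(σ₀²σ²) = 1974.8793/(651.2704·21.0681); posterior variance σₙ² = σ₀²σ²/(σ² + n·σ₀²) = 651.2704·21.0681/1974.8793 = 6.947782.
Predictive variance for one new observation = σₙ² + σ² = 651.2704·21.0681/1974.8793 + 21.0681 = σ²·(σ₀² + 1974.8793)/1974.8793 = 21.0681·2626.1497/1974.8793 = 28.015882; SD = √(21.0681·2626.1497/1974.8793) = 5.2930.

5.2930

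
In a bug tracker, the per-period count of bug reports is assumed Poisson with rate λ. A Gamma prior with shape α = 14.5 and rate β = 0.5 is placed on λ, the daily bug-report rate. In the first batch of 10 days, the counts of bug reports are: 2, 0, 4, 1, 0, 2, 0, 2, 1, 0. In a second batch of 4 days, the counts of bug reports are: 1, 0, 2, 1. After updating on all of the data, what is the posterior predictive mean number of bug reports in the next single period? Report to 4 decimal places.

2.1034

With a Gamma(shape α, rate β) prior, the Poisson likelihood is conjugate: the posterior is Gamma(α + ΣXᵢ, β + n).
Batch 1: sum of counts S = 12 over n = 10 days.
After batch 1: Gamma(α+S, β+n) = Gamma(14.5+12, 0.5+10) = Gamma(26.5, 10.5).
Batch 2: sum of counts S = 4 over n = 4 days.
After batch 2: Gamma(α+S, β+n) = Gamma(26.5+4, 10.5+4) = Gamma(30.5, 14.5).
The predictive distribution for one future period is NegBinom with mean α/β = 2.1034.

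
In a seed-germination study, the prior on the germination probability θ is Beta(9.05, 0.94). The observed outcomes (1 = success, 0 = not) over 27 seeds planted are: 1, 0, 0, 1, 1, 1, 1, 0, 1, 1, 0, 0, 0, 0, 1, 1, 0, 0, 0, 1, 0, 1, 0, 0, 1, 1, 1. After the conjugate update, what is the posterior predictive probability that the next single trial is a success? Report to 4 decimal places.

The Beta prior is conjugate to a Binomial/Bernoulli likelihood; the update adds successes to α and failures to β.
Posterior: Beta(α+k, β+n−k) = Beta(9.05+14, 0.94+13) = Beta(23.05, 13.94).
For a single future Bernoulli trial, P(success | data) = α/(α+β) = 0.6231.

0.6231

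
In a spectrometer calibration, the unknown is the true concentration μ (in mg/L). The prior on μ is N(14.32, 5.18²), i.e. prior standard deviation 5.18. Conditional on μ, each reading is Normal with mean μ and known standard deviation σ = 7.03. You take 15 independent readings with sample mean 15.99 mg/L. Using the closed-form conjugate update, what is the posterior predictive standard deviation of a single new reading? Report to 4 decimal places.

For Normal data with known variance σ², a Normal(μ₀, σ₀²) prior on μ is conjugate. Posterior precision = 1/σ₀² + n/σ²; posterior mean is the precision-weighted average of μ₀ and x̄.
σ₀² = 5.18² = 26.8324, σ² = 7.03² = 49.4209; σ² + n·σ₀² = 49.4209 + 15·26.8324 = 451.9069.
Posterior precision = 1/σ₀² + n/σ² = 1/26.8324 + 15/49.4209 = (σ² + n·σ₀²)/(σ₀²σ²) = 451.9069/(26.8324·49.4209); posterior variance σₙ² = σ₀²σ²/(σ² + n·σ₀²) = 26.8324·49.4209/451.9069 = 2.934413.
Predictive variance for one new observation = σₙ² + σ² = 26.8324·49.4209/451.9069 + 49.4209 = σ²·(σ₀² + 451.9069)/451.9069 = 49.4209·478.7393/451.9069 = 52.355313; SD = √(49.4209·478.7393/451.9069) = 7.2357.

7.2357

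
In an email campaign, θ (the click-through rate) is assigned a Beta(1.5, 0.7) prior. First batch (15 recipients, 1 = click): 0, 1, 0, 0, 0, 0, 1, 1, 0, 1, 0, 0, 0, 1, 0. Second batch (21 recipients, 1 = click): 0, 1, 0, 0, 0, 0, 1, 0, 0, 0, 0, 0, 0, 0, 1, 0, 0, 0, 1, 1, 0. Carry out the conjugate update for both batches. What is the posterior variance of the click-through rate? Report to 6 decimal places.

The Beta prior is conjugate to a Binomial/Bernoulli likelihood; the update adds successes to α and failures to β.
After batch 1: Beta(1.5+5, 0.7+10) = Beta(6.5, 10.7).
After batch 2: Beta(6.5+5, 10.7+16) = Beta(11.5, 26.7).
Var = αβ/((α+β)²(α+β+1)) = 11.5·26.7/(38.2²·39.2) = 0.005368.

0.005368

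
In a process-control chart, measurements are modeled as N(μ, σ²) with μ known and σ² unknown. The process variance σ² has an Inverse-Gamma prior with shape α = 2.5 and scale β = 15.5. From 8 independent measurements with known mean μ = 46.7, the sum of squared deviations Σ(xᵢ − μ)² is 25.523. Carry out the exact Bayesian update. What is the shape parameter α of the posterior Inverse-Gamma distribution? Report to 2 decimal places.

6.50

With known mean μ and an Inverse-Gamma(α, β) prior on σ², the Normal likelihood is conjugate: posterior is Inv-Gamma(α + n/2, β + Σ(xᵢ−μ)²/2).
Posterior: Inv-Gamma(2.5 + 8/2, 15.5 + 25.523/2) = Inv-Gamma(6.50, 28.2615).
Posterior α = 6.50.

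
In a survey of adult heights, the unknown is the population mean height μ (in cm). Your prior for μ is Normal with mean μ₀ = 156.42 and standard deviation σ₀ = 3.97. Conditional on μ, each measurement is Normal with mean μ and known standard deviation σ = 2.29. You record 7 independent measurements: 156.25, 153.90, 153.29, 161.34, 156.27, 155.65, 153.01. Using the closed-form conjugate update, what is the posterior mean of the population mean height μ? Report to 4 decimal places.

155.7068

For Normal data with known variance σ², a Normal(μ₀, σ₀²) prior on μ is conjugate. Posterior precision = 1/σ₀² + n/σ²; posterior mean is the precision-weighted average of μ₀ and x̄.
Σxᵢ = 156.25 + 153.90 + 153.29 + 161.34 + 156.27 + 155.65 + 153.01 = 1089.71, so n·x̄ = 1089.71.
σ₀² = 3.97² = 15.7609, σ² = 2.29² = 5.2441; σ² + n·σ₀² = 5.2441 + 7·15.7609 = 115.5704.
Posterior mean = (μ₀/σ₀² + n·x̄/σ²)/(1/σ₀² + n/σ²) = (σ²·μ₀ + σ₀²·n·x̄)/(σ² + n·σ₀²) = (5.2441·156.42 + 15.7609·1089.71)/115.5704 = 17995.092461/115.5704 = 155.7068.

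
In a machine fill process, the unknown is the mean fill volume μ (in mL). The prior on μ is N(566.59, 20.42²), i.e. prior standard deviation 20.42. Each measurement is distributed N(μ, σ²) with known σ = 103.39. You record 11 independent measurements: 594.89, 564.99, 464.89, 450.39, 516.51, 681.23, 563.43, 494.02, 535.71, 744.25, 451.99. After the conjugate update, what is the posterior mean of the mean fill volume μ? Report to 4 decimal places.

561.9445

For Normal data with known variance σ², a Normal(μ₀, σ₀²) prior on μ is conjugate. Posterior precision = 1/σ₀² + n/σ²; posterior mean is the precision-weighted average of μ₀ and x̄.
Σxᵢ = 594.89 + 564.99 + 464.89 + 450.39 + 516.51 + 681.23 + 563.43 + 494.02 + 535.71 + 744.25 + 451.99 = 6062.3, so n·x̄ = 6062.3.
σ₀² = 20.42² = 416.9764, σ² = 103.39² = 10689.4921; σ² + n·σ₀² = 10689.4921 + 11·416.9764 = 15276.2325.
Posterior mean = (μ₀/σ₀² + n·x̄/σ²)/(1/σ₀² + n/σ²) = (σ²·μ₀ + σ₀²·n·x̄)/(σ² + n·σ₀²) = (10689.4921·566.59 + 416.9764·6062.3)/15276.2325 = 8584395.358659/15276.2325 = 561.9445.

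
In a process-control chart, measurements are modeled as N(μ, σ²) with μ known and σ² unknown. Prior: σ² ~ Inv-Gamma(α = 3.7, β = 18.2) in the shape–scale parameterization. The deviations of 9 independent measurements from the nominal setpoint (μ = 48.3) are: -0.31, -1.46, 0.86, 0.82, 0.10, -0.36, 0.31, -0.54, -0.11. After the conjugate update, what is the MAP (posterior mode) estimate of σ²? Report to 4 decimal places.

2.2054

With known mean μ and an Inverse-Gamma(α, β) prior on σ², the Normal likelihood is conjugate: posterior is Inv-Gamma(α + n/2, β + Σ(xᵢ−μ)²/2).
Σ(xᵢ−μ)² = (-0.31)² + (-1.46)² + (0.86)² + (0.82)² + (0.10)² + (-0.36)² + (0.31)² + (-0.54)² + (-0.11)² = 4.1791.
Posterior: Inv-Gamma(3.7 + 9/2, 18.2 + 4.1791/2) = Inv-Gamma(8.20, 20.28955).
Mode = β/(α+1) = 20.28955/9.20 = 2.2054.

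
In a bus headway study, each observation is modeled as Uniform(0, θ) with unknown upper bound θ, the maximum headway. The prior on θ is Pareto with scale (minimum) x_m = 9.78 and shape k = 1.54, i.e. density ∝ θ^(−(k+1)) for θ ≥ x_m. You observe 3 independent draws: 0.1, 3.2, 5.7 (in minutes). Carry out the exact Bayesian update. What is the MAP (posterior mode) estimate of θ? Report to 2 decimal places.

A Pareto(scale x_m, shape k) prior on the upper bound θ of Uniform(0, θ) is conjugate: posterior is Pareto(max(x_m, max xᵢ), k + n).
Sample maximum = 5.7; prior scale x_m = 9.78 → posterior scale = max = 9.78.
Posterior shape = 1.54 + 3 = 4.54.
The Pareto density is decreasing on [x_m, ∞), so the mode is x_m = 9.78.

9.78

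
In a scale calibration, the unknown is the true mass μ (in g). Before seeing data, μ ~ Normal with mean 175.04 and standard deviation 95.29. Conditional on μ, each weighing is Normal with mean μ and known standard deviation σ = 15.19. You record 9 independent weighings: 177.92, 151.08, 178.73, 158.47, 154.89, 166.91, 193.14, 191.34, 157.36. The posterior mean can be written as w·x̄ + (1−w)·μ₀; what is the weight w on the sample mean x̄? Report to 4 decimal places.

For Normal data with known variance σ², a Normal(μ₀, σ₀²) prior on μ is conjugate. Posterior precision = 1/σ₀² + n/σ²; posterior mean is the precision-weighted average of μ₀ and x̄.
σ₀² = 95.29² = 9080.1841, σ² = 15.19² = 230.7361. Prior precision 1/σ₀² = 1/9080.1841; data precision n/σ² = 9/230.7361.
w = (n/σ²)/(1/σ₀² + n/σ²) = n·σ₀²/(σ² + n·σ₀²) = 9·9080.1841/(230.7361 + 9·9080.1841) = 81721.6569/81952.393 = 0.9972.

0.9972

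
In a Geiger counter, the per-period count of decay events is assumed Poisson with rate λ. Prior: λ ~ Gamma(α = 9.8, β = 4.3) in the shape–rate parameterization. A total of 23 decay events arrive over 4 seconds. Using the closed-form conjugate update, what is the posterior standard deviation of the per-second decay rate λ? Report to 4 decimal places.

0.6900

With a Gamma(shape α, rate β) prior, the Poisson likelihood is conjugate: the posterior is Gamma(α + ΣXᵢ, β + n).
Posterior: Gamma(α+S, β+n) = Gamma(9.8+23, 4.3+4) = Gamma(32.8, 8.3).
SD = √α/β = √32.8/8.3 = 0.6900.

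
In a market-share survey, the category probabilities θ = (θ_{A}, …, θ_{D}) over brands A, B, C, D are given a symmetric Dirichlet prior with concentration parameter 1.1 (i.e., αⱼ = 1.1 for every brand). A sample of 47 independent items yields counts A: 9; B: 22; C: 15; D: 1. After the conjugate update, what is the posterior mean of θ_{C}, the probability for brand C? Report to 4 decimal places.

The Dirichlet prior is conjugate to the Multinomial likelihood: each posterior αⱼ = prior αⱼ + observed count nⱼ.
Posterior concentration: (10.1, 23.1, 16.1, 2.1), total = 51.4.
E[θ_{C}|data] = α_{C}/Σα = 16.1/51.4 = 0.3132.

0.3132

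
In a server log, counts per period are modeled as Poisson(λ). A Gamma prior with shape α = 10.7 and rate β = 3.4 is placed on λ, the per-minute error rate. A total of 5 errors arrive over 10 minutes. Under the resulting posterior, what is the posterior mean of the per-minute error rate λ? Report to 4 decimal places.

With a Gamma(shape α, rate β) prior, the Poisson likelihood is conjugate: the posterior is Gamma(α + ΣXᵢ, β + n).
Posterior: Gamma(α+S, β+n) = Gamma(10.7+5, 3.4+10) = Gamma(15.7, 13.4).
Posterior mean = α/β = 15.7/13.4 = 1.1716.

1.1716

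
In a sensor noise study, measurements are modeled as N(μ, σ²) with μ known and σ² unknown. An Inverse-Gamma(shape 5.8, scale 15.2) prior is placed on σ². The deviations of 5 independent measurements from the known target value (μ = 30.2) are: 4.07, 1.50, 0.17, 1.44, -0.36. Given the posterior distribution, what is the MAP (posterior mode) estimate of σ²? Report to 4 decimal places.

2.7660

With known mean μ and an Inverse-Gamma(α, β) prior on σ², the Normal likelihood is conjugate: posterior is Inv-Gamma(α + n/2, β + Σ(xᵢ−μ)²/2).
Σ(xᵢ−μ)² = (4.07)² + (1.50)² + (0.17)² + (1.44)² + (-0.36)² = 21.0470.
Posterior: Inv-Gamma(5.8 + 5/2, 15.2 + 21.0470/2) = Inv-Gamma(8.30, 25.72350).
Mode = β/(α+1) = 25.72350/9.30 = 2.7660.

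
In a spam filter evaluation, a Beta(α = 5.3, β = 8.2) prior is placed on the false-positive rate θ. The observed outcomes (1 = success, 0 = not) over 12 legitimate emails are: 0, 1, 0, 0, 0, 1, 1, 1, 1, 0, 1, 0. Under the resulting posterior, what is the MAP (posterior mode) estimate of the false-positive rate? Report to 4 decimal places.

The Beta prior is conjugate to a Binomial/Bernoulli likelihood; the update adds successes to α and failures to β.
Posterior: Beta(α+k, β+n−k) = Beta(5.3+6, 8.2+6) = Beta(11.3, 14.2).
Mode of Beta(a,b) for a,b>1 is (a−1)/(a+b−2) = 10.3/23.5 = 0.4383.

0.4383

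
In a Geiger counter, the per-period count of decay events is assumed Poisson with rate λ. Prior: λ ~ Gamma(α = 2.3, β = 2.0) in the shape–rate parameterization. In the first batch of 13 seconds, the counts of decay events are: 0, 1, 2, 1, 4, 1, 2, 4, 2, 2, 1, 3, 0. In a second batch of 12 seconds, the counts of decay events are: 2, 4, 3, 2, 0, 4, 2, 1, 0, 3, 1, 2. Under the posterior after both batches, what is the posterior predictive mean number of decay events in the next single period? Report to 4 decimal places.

1.8259

With a Gamma(shape α, rate β) prior, the Poisson likelihood is conjugate: the posterior is Gamma(α + ΣXᵢ, β + n).
Batch 1: sum of counts S = 23 over n = 13 seconds.
After batch 1: Gamma(α+S, β+n) = Gamma(2.3+23, 2.0+13) = Gamma(25.3, 15.0).
Batch 2: sum of counts S = 24 over n = 12 seconds.
After batch 2: Gamma(α+S, β+n) = Gamma(25.3+24, 15.0+12) = Gamma(49.3, 27.0).
The predictive distribution for one future period is NegBinom with mean α/β = 1.8259.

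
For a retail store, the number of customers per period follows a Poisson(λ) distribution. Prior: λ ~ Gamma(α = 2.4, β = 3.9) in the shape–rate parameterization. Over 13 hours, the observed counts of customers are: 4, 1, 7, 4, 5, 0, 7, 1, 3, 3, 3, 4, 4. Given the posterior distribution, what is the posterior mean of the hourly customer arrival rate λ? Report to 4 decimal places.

With a Gamma(shape α, rate β) prior, the Poisson likelihood is conjugate: the posterior is Gamma(α + ΣXᵢ, β + n).
Sum of counts S = 46 over n = 13 hours.
Posterior: Gamma(α+S, β+n) = Gamma(2.4+46, 3.9+13) = Gamma(48.4, 16.9).
Posterior mean = α/β = 48.4/16.9 = 2.8639.

2.8639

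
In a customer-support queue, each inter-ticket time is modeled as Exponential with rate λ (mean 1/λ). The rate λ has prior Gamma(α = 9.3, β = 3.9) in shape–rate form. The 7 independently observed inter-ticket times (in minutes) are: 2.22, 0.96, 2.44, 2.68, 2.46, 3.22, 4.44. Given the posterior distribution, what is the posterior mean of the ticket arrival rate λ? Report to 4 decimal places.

With a Gamma(shape α, rate β) prior on the exponential rate λ, the posterior after n observations with total T = Σxᵢ is Gamma(α+n, β+T).
Sum of observations T = 18.42 minutes; n = 7.
Posterior: Gamma(9.3+7, 3.9+18.42) = Gamma(16.3, 22.32).
Posterior mean of λ = α/β = 16.3/22.32 = 0.7303.

0.7303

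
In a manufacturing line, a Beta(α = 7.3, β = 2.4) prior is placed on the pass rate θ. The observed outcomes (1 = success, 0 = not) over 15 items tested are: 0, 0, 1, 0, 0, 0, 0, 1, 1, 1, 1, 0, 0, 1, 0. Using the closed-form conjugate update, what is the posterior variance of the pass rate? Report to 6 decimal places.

0.009670

The Beta prior is conjugate to a Binomial/Bernoulli likelihood; the update adds successes to α and failures to β.
Posterior: Beta(α+k, β+n−k) = Beta(7.3+6, 2.4+9) = Beta(13.3, 11.4).
Var = αβ/((α+β)²(α+β+1)) = 13.3·11.4/(24.7²·25.7) = 0.009670.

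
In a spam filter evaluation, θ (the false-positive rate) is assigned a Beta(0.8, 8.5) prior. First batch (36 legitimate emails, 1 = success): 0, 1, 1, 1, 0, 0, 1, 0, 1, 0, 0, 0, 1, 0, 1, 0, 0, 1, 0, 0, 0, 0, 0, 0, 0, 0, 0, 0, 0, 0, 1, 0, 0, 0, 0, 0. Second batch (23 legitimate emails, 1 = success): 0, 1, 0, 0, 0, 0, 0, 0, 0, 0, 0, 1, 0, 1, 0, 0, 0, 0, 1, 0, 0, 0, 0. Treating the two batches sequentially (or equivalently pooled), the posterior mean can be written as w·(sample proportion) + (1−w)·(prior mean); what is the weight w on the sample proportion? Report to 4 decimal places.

0.8638

The Beta prior is conjugate to a Binomial/Bernoulli likelihood; the update adds successes to α and failures to β.
Total number of legitimate emails: n = 36 + 23 = 59.
Posterior mean = (α₀+k)/(α₀+β₀+n) = [n/(α₀+β₀+n)]·(k/n) + [(α₀+β₀)/(α₀+β₀+n)]·α₀/(α₀+β₀), so only n and the prior enter the weight.
The weight on the data is w = n/(α₀+β₀+n) = 59/(0.8+8.5+59) = 59/68.3 = 0.8638.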